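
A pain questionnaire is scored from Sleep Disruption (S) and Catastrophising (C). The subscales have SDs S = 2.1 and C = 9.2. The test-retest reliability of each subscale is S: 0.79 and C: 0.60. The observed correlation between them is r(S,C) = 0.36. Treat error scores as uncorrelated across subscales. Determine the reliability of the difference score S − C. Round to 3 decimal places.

0.537

Var(S−C) = 2.1² + 9.2² − 2·2.1·9.2·0.36 = 89.05 − 13.9104 = 75.1396.
Under uncorrelated errors the observed covariances equal the true-score covariances, so only the own-variance terms attenuate.
True-score variance = [2.1²·0.79 + 9.2²·0.60] − 13.9104 = 54.2679 − 13.9104 = 40.3575.
Reliability = 40.3575 / 75.1396 = 0.537.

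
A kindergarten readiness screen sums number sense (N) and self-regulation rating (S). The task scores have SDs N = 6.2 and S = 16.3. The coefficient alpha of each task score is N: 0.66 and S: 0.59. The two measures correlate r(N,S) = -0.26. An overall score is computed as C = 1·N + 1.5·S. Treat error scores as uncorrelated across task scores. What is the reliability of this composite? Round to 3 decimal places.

Var(C) = 6.2² + 1.5²·16.3² + 2·[1.5·6.2·16.3·(-0.26)] = 636.243 − 78.8268 = 557.416.
With uncorrelated errors the cross-covariances are all true-score covariance, so they carry over unchanged; only the diagonal terms shrink to ρᵢσᵢ².
True-score variance = [6.2²·0.66 + 1.5²·16.3²·0.59] − 78.8268 = 378.074 − 78.8268 = 299.247.
Reliability = 299.247 / 557.416 = 0.537.

0.537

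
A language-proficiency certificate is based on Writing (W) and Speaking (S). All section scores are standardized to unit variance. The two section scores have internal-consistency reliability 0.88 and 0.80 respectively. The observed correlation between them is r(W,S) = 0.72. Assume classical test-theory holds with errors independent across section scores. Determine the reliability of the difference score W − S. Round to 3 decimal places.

0.429

Var(W−S) = 1 + 1 − 2·0.72 = 2 − 1.44 = 0.56.
Because errors are independent across components, Cov(Tᵢ,Tⱼ) = Cov(Xᵢ,Xⱼ); the off-diagonal part of the true-score variance is the same as above.
True-score variance = [0.88 + 0.80] − 1.44 = 1.68 − 1.44 = 0.24.
Reliability = 0.24 / 0.56 = 0.429.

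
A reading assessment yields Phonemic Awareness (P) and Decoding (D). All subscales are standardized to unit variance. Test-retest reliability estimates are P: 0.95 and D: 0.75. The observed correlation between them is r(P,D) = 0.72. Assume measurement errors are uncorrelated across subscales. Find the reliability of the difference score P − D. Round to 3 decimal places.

Var(P−D) = 1 + 1 − 2·0.72 = 2 − 1.44 = 0.56.
With uncorrelated errors the cross-covariances are all true-score covariance, so they carry over unchanged; only the diagonal terms shrink to ρᵢσᵢ².
True-score variance = [0.95 + 0.75] − 1.44 = 1.7 − 1.44 = 0.26.
Reliability = 0.26 / 0.56 = 0.464.

0.464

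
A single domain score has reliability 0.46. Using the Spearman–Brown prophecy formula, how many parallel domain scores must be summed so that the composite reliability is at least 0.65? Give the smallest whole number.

k ≥ ρ*(1−ρ₁)/(ρ₁(1−ρ*)) = 0.65·0.54 / (0.46·0.35) = 2.180.
Smallest integer k = 3.

3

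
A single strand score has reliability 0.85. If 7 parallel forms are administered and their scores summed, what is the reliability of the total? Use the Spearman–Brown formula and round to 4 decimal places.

0.9754

ρ_k = kρ / (1 + (k−1)ρ) = 7·0.85 / (1 + 6·0.85) = 5.950 / 6.100 = 0.9754.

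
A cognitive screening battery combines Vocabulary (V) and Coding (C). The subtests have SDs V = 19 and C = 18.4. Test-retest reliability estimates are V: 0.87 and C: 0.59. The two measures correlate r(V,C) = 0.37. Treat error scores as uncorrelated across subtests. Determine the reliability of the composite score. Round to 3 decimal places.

Var(V+C) = 19² + 18.4² + 2·[19·18.4·0.37] = 699.56 + 258.704 = 958.264.
Under uncorrelated errors the observed covariances equal the true-score covariances, so only the own-variance terms attenuate.
True-score variance = [19²·0.87 + 18.4²·0.59] + 258.704 = 513.82 + 258.704 = 772.524.
Reliability = 772.524 / 958.264 = 0.806.

0.806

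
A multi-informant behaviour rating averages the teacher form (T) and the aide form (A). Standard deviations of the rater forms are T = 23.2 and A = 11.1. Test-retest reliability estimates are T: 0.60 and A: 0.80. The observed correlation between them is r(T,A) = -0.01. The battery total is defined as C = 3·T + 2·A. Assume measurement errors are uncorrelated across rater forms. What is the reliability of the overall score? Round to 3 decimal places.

Var(C) = 3²·23.2² + 2²·11.1² + 2·[6·23.2·11.1·(-0.01)] = 5337 − 30.9024 = 5306.1.
Because errors are independent across components, Cov(Tᵢ,Tⱼ) = Cov(Xᵢ,Xⱼ); the off-diagonal part of the true-score variance is the same as above.
True-score variance = [3²·23.2²·0.60 + 2²·11.1²·0.80] − 30.9024 = 3300.77 − 30.9024 = 3269.87.
Reliability = 3269.87 / 5306.1 = 0.616.

0.616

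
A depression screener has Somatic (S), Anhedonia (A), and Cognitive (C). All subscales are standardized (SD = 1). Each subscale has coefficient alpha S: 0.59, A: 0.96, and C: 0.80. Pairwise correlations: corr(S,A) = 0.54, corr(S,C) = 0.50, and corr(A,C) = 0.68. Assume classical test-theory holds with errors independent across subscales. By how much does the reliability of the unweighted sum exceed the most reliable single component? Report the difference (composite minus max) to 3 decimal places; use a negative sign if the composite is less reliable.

-0.061

Var(sum) = 3 + 3.44 = 6.44; true-score variance = 2.35 + 3.44 = 5.79; composite reliability = 0.8991.
Max component reliability = 0.9600.
Difference = 0.8991 − 0.9600 = -0.061.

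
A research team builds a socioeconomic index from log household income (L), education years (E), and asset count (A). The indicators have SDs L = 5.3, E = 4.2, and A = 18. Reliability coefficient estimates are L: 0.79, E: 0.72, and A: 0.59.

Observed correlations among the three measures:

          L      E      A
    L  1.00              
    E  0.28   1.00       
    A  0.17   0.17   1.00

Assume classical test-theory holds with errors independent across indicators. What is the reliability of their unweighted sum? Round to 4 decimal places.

Var(L+E+A) = 5.3² + 4.2² + 18² + 2·[5.3·4.2·0.28 + 5.3·18·0.17 + 4.2·18·0.17] = 369.73 + 70.6056 = 440.336.
Because errors are independent across components, Cov(Tᵢ,Tⱼ) = Cov(Xᵢ,Xⱼ); the off-diagonal part of the true-score variance is the same as above.
True-score variance = [5.3²·0.79 + 4.2²·0.72 + 18²·0.59] + 70.6056 = 226.052 + 70.6056 = 296.658.
Reliability = 296.658 / 440.336 = 0.6737.

0.6737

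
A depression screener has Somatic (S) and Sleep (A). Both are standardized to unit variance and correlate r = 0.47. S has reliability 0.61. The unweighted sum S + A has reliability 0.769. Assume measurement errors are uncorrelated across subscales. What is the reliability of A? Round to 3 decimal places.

0.711

Var(S+A) = 2 + 2·0.47 = 2.940.
True-score variance = ρ_S + ρ_A + 2·0.47, so 0.769 = (0.61 + ρ_A + 0.94) / 2.940.
ρ_A = 0.769·2.940 − 0.61 − 0.94 = 0.711.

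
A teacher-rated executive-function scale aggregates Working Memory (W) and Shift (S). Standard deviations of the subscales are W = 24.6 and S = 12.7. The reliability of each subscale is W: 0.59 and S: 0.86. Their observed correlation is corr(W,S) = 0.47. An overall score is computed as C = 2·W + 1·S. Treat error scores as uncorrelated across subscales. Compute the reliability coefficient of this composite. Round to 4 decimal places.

Var(C) = 2²·24.6² + 12.7² + 2·[2·24.6·12.7·0.47] = 2581.93 + 587.35 = 3169.28.
With uncorrelated errors the cross-covariances are all true-score covariance, so they carry over unchanged; only the diagonal terms shrink to ρᵢσᵢ².
True-score variance = [2²·24.6²·0.59 + 12.7²·0.86] + 587.35 = 1566.89 + 587.35 = 2154.24.
Reliability = 2154.24 / 3169.28 = 0.6797.

0.6797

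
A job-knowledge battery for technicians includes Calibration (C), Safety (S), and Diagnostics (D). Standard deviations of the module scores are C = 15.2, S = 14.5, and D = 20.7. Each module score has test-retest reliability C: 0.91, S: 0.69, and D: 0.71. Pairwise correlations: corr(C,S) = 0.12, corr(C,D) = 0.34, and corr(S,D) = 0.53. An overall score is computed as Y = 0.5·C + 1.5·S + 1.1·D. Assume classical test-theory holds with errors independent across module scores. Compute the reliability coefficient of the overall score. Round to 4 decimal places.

Var(Y) = 0.5²·15.2² + 1.5²·14.5² + 1.1²·20.7² + 2·[0.75·15.2·14.5·0.12 + 0.55·15.2·20.7·0.34 + 1.65·14.5·20.7·0.53] = 1049.3 + 682.31 = 1731.61.
With uncorrelated errors the cross-covariances are all true-score covariance, so they carry over unchanged; only the diagonal terms shrink to ρᵢσᵢ².
True-score variance = [0.5²·15.2²·0.91 + 1.5²·14.5²·0.69 + 1.1²·20.7²·0.71] + 682.31 = 747.09 + 682.31 = 1429.4.
Reliability = 1429.4 / 1731.61 = 0.8255.

0.8255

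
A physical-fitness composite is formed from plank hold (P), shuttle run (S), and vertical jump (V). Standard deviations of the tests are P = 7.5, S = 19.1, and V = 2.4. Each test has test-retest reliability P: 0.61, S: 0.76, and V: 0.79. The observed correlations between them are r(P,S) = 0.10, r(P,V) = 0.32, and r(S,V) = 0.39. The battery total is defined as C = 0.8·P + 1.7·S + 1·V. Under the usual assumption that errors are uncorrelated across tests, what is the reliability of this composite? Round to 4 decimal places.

0.7774

Var(C) = 0.8²·7.5² + 1.7²·19.1² + 2.4² + 2·[1.36·7.5·19.1·0.10 + 0.8·7.5·2.4·0.32 + 1.7·19.1·2.4·0.39] = 1096.06 + 108.964 = 1205.02.
Because errors are independent across components, Cov(Tᵢ,Tⱼ) = Cov(Xᵢ,Xⱼ); the off-diagonal part of the true-score variance is the same as above.
True-score variance = [0.8²·7.5²·0.61 + 1.7²·19.1²·0.76 + 2.4²·0.79] + 108.964 = 827.779 + 108.964 = 936.743.
Reliability = 936.743 / 1205.02 = 0.7774.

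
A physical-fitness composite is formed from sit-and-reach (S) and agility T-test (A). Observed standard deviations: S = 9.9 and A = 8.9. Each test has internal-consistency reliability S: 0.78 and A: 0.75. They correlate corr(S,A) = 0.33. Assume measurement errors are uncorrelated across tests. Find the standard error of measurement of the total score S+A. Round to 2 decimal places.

6.43

Var(total) = 177.22 + 58.1526 = 235.373.
True-score variance = 135.855 + 58.1526 = 194.008, so reliability = 0.8243.
Error variance = 235.373 − 194.008 = 41.3647; SEM = √41.3647 = 6.43.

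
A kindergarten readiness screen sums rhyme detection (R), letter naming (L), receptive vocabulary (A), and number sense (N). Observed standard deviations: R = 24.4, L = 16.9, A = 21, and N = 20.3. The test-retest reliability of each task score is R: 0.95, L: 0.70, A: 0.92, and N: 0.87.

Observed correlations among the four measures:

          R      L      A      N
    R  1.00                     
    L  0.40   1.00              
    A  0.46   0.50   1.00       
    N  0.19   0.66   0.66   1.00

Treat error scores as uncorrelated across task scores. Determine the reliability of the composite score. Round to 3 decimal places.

0.950

Var(R+L+A+N) = 24.4² + 16.9² + 21² + 20.3² + 2·[24.4·16.9·0.40 + 24.4·21·0.46 + 24.4·20.3·0.19 + 16.9·21·0.50 + 16.9·20.3·0.66 + 21·20.3·0.66] = 1734.06 + 2359.99 = 4094.05.
With uncorrelated errors the cross-covariances are all true-score covariance, so they carry over unchanged; only the diagonal terms shrink to ρᵢσᵢ².
True-score variance = [24.4²·0.95 + 16.9²·0.70 + 21²·0.92 + 20.3²·0.87] + 2359.99 = 1529.76 + 2359.99 = 3889.74.
Reliability = 3889.74 / 4094.05 = 0.950.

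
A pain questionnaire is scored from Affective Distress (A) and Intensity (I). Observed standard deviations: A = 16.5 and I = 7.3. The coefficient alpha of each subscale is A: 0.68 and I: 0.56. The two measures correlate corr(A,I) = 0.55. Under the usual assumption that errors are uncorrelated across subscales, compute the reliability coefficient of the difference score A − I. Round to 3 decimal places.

Var(A−I) = 16.5² + 7.3² − 2·16.5·7.3·0.55 = 325.54 − 132.495 = 193.045.
Under uncorrelated errors the observed covariances equal the true-score covariances, so only the own-variance terms attenuate.
True-score variance = [16.5²·0.68 + 7.3²·0.56] − 132.495 = 214.972 − 132.495 = 82.4774.
Reliability = 82.4774 / 193.045 = 0.427.

0.427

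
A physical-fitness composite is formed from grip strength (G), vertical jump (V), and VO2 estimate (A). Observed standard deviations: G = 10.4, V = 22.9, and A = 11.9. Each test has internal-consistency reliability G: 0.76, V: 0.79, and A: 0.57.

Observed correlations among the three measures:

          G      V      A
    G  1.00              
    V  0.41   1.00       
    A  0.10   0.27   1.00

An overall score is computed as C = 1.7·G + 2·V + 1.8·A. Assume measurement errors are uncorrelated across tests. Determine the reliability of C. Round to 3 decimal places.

0.828

Var(C) = 1.7²·10.4² + 2²·22.9² + 1.8²·11.9² + 2·[3.4·10.4·22.9·0.41 + 3.06·10.4·11.9·0.10 + 3.6·22.9·11.9·0.27] = 2869.04 + 1269.49 = 4138.53.
With uncorrelated errors the cross-covariances are all true-score covariance, so they carry over unchanged; only the diagonal terms shrink to ρᵢσᵢ².
True-score variance = [1.7²·10.4²·0.76 + 2²·22.9²·0.79 + 1.8²·11.9²·0.57] + 1269.49 = 2156.22 + 1269.49 = 3425.71.
Reliability = 3425.71 / 4138.53 = 0.828.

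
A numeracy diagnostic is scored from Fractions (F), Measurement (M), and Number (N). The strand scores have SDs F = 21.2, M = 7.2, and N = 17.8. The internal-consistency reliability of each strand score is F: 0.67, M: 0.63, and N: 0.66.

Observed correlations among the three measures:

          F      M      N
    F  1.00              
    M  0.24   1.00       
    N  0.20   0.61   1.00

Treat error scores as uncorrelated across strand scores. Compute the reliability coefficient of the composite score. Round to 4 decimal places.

0.7704

Var(F+M+N) = 21.2² + 7.2² + 17.8² + 2·[21.2·7.2·0.24 + 21.2·17.8·0.20 + 7.2·17.8·0.61] = 818.12 + 380.566 = 1198.69.
With uncorrelated errors the cross-covariances are all true-score covariance, so they carry over unchanged; only the diagonal terms shrink to ρᵢσᵢ².
True-score variance = [21.2²·0.67 + 7.2²·0.63 + 17.8²·0.66] + 380.566 = 542.898 + 380.566 = 923.465.
Reliability = 923.465 / 1198.69 = 0.7704.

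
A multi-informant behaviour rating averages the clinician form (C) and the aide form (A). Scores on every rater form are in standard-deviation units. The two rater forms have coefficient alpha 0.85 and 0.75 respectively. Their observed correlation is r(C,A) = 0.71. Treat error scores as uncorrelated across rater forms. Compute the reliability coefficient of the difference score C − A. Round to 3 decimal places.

0.310

Var(C−A) = 1 + 1 − 2·0.71 = 2 − 1.42 = 0.58.
With uncorrelated errors the cross-covariances are all true-score covariance, so they carry over unchanged; only the diagonal terms shrink to ρᵢσᵢ².
True-score variance = [0.85 + 0.75] − 1.42 = 1.6 − 1.42 = 0.18.
Reliability = 0.18 / 0.58 = 0.310.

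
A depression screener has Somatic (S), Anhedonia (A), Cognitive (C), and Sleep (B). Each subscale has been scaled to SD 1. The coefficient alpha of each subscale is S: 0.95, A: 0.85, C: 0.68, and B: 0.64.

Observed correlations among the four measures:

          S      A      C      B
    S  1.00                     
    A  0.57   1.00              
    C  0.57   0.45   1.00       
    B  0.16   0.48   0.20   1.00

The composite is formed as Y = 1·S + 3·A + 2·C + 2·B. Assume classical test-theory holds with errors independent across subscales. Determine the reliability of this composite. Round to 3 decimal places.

Var(Y) = 1 + 3² + 2² + 2² + 2·[3·0.57 + 2·0.57 + 2·0.16 + 6·0.45 + 6·0.48 + 4·0.20] = 18 + 19.1 = 37.1.
Under uncorrelated errors the observed covariances equal the true-score covariances, so only the own-variance terms attenuate.
True-score variance = [0.95 + 3²·0.85 + 2²·0.68 + 2²·0.64] + 19.1 = 13.88 + 19.1 = 32.98.
Reliability = 32.98 / 37.1 = 0.889.

0.889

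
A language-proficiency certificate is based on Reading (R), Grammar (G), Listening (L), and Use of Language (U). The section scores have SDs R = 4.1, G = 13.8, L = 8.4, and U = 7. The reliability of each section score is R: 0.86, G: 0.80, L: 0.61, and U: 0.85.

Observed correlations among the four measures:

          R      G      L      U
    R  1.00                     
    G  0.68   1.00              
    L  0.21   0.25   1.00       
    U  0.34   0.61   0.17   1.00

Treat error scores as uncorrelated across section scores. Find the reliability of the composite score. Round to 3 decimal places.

0.881

Var(R+G+L+U) = 4.1² + 13.8² + 8.4² + 7² + 2·[4.1·13.8·0.68 + 4.1·8.4·0.21 + 4.1·7·0.34 + 13.8·8.4·0.25 + 13.8·7·0.61 + 8.4·7·0.17] = 326.81 + 306.734 = 633.544.
With uncorrelated errors the cross-covariances are all true-score covariance, so they carry over unchanged; only the diagonal terms shrink to ρᵢσᵢ².
True-score variance = [4.1²·0.86 + 13.8²·0.80 + 8.4²·0.61 + 7²·0.85] + 306.734 = 251.5 + 306.734 = 558.234.
Reliability = 558.234 / 633.544 = 0.881.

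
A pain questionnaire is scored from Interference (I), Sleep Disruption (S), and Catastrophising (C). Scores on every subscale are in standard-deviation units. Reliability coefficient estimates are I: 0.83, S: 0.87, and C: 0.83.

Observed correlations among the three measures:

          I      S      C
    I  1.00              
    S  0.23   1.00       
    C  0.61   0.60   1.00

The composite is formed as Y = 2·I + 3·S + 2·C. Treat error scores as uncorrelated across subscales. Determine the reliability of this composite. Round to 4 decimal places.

0.9205

Var(Y) = 2² + 3² + 2² + 2·[6·0.23 + 4·0.61 + 6·0.60] = 17 + 14.84 = 31.84.
With uncorrelated errors the cross-covariances are all true-score covariance, so they carry over unchanged; only the diagonal terms shrink to ρᵢσᵢ².
True-score variance = [2²·0.83 + 3²·0.87 + 2²·0.83] + 14.84 = 14.47 + 14.84 = 29.31.
Reliability = 29.31 / 31.84 = 0.9205.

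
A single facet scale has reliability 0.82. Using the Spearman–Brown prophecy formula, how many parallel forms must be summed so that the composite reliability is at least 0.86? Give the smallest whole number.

k ≥ ρ*(1−ρ₁)/(ρ₁(1−ρ*)) = 0.86·0.18 / (0.82·0.14) = 1.348.
Smallest integer k = 2.

2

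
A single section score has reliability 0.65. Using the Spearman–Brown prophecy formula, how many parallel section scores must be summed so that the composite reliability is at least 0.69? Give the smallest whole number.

k ≥ ρ*(1−ρ₁)/(ρ₁(1−ρ*)) = 0.69·0.35 / (0.65·0.31) = 1.199.
Smallest integer k = 2.

2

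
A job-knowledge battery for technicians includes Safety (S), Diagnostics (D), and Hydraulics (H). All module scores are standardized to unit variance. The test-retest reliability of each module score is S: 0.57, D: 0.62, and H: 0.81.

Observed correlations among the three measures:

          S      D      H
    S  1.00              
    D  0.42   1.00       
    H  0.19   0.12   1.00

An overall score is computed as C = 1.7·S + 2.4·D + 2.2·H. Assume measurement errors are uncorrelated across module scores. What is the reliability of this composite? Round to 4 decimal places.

0.7781

Var(C) = 1.7² + 2.4² + 2.2² + 2·[4.08·0.42 + 3.74·0.19 + 5.28·0.12] = 13.49 + 6.1156 = 19.6056.
Because errors are independent across components, Cov(Tᵢ,Tⱼ) = Cov(Xᵢ,Xⱼ); the off-diagonal part of the true-score variance is the same as above.
True-score variance = [1.7²·0.57 + 2.4²·0.62 + 2.2²·0.81] + 6.1156 = 9.1389 + 6.1156 = 15.2545.
Reliability = 15.2545 / 19.6056 = 0.7781.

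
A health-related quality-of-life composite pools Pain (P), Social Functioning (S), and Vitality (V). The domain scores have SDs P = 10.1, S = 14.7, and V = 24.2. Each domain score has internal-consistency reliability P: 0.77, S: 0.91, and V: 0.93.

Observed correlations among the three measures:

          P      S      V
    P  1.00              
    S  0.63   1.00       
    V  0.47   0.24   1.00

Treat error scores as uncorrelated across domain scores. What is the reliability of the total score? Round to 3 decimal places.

0.944

Var(P+S+V) = 10.1² + 14.7² + 24.2² + 2·[10.1·14.7·0.63 + 10.1·24.2·0.47 + 14.7·24.2·0.24] = 903.74 + 587.582 = 1491.32.
With uncorrelated errors the cross-covariances are all true-score covariance, so they carry over unchanged; only the diagonal terms shrink to ρᵢσᵢ².
True-score variance = [10.1²·0.77 + 14.7²·0.91 + 24.2²·0.93] + 587.582 = 819.835 + 587.582 = 1407.42.
Reliability = 1407.42 / 1491.32 = 0.944.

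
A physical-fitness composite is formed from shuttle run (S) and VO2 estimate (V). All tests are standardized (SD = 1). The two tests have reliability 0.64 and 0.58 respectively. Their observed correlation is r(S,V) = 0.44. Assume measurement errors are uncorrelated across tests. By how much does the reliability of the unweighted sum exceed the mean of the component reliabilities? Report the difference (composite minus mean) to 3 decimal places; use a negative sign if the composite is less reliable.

0.119

Var(sum) = 2 + 0.88 = 2.88; true-score variance = 1.22 + 0.88 = 2.1; composite reliability = 0.7292.
Mean component reliability = 0.6100.
Difference = 0.7292 − 0.6100 = 0.119.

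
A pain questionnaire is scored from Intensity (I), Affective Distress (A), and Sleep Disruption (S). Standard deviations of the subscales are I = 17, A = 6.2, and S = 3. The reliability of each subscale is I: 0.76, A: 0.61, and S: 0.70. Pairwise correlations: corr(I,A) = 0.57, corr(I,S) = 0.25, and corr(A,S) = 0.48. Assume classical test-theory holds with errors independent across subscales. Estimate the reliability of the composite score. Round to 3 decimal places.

Var(I+A+S) = 17² + 6.2² + 3² + 2·[17·6.2·0.57 + 17·3·0.25 + 6.2·3·0.48] = 336.44 + 163.512 = 499.952.
Under uncorrelated errors the observed covariances equal the true-score covariances, so only the own-variance terms attenuate.
True-score variance = [17²·0.76 + 6.2²·0.61 + 3²·0.70] + 163.512 = 249.388 + 163.512 = 412.9.
Reliability = 412.9 / 499.952 = 0.826.

0.826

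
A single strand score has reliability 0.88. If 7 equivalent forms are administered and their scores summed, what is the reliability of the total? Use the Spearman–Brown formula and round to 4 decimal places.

ρ_k = kρ / (1 + (k−1)ρ) = 7·0.88 / (1 + 6·0.88) = 6.160 / 6.280 = 0.9809.

0.9809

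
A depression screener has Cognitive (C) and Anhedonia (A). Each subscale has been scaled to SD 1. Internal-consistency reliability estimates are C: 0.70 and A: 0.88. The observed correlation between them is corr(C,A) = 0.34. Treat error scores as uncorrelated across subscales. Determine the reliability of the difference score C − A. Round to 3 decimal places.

0.682

Var(C−A) = 1 + 1 − 2·0.34 = 2 − 0.68 = 1.32.
Under uncorrelated errors the observed covariances equal the true-score covariances, so only the own-variance terms attenuate.
True-score variance = [0.70 + 0.88] − 0.68 = 1.58 − 0.68 = 0.9.
Reliability = 0.9 / 1.32 = 0.682.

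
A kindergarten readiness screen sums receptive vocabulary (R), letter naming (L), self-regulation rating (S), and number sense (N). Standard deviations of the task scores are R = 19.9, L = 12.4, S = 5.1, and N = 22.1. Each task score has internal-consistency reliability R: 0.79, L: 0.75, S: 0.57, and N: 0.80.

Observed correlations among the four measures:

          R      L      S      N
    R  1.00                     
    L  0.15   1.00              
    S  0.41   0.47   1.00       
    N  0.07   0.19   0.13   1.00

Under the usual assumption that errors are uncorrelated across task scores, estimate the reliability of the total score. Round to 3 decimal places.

0.844

Var(R+L+S+N) = 19.9² + 12.4² + 5.1² + 22.1² + 2·[19.9·12.4·0.15 + 19.9·5.1·0.41 + 19.9·22.1·0.07 + 12.4·5.1·0.47 + 12.4·22.1·0.19 + 5.1·22.1·0.13] = 1064.19 + 411.706 = 1475.9.
Because errors are independent across components, Cov(Tᵢ,Tⱼ) = Cov(Xᵢ,Xⱼ); the off-diagonal part of the true-score variance is the same as above.
True-score variance = [19.9²·0.79 + 12.4²·0.75 + 5.1²·0.57 + 22.1²·0.80] + 411.706 = 833.722 + 411.706 = 1245.43.
Reliability = 1245.43 / 1475.9 = 0.844.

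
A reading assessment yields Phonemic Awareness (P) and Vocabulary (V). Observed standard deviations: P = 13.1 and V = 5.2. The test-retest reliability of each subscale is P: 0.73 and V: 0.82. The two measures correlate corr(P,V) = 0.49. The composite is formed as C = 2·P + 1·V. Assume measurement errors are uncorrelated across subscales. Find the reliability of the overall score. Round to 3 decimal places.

Var(C) = 2²·13.1² + 5.2² + 2·[2·13.1·5.2·0.49] = 713.48 + 133.515 = 846.995.
Because errors are independent across components, Cov(Tᵢ,Tⱼ) = Cov(Xᵢ,Xⱼ); the off-diagonal part of the true-score variance is the same as above.
True-score variance = [2²·13.1²·0.73 + 5.2²·0.82] + 133.515 = 523.274 + 133.515 = 656.789.
Reliability = 656.789 / 846.995 = 0.775.

0.775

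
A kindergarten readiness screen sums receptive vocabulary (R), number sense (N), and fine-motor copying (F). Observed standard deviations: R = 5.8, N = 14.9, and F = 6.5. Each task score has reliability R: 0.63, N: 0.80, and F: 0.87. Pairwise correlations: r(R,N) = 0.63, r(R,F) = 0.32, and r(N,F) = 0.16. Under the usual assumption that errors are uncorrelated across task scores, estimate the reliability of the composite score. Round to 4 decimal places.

Var(R+N+F) = 5.8² + 14.9² + 6.5² + 2·[5.8·14.9·0.63 + 5.8·6.5·0.32 + 14.9·6.5·0.16] = 297.9 + 164.009 = 461.909.
Because errors are independent across components, Cov(Tᵢ,Tⱼ) = Cov(Xᵢ,Xⱼ); the off-diagonal part of the true-score variance is the same as above.
True-score variance = [5.8²·0.63 + 14.9²·0.80 + 6.5²·0.87] + 164.009 = 235.559 + 164.009 = 399.568.
Reliability = 399.568 / 461.909 = 0.8650.

0.8650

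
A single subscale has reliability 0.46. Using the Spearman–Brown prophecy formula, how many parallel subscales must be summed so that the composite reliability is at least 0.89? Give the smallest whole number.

10

k ≥ ρ*(1−ρ₁)/(ρ₁(1−ρ*)) = 0.89·0.54 / (0.46·0.11) = 9.498.
Smallest integer k = 10.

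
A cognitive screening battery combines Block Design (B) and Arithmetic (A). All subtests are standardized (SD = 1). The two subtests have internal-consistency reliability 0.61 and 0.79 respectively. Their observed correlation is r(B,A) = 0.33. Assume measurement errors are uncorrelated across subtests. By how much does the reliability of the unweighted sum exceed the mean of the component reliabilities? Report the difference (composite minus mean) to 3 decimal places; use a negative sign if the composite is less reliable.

0.074

Var(sum) = 2 + 0.66 = 2.66; true-score variance = 1.4 + 0.66 = 2.06; composite reliability = 0.7744.
Mean component reliability = 0.7000.
Difference = 0.7744 − 0.7000 = 0.074.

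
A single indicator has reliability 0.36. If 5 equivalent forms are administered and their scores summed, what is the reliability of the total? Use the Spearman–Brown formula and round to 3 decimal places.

ρ_k = kρ / (1 + (k−1)ρ) = 5·0.36 / (1 + 4·0.36) = 1.800 / 2.440 = 0.738.

0.738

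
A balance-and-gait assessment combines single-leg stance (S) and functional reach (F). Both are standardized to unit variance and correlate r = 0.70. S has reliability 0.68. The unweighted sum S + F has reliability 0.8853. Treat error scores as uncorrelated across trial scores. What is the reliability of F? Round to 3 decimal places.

Var(S+F) = 2 + 2·0.70 = 3.400.
True-score variance = ρ_S + ρ_F + 2·0.70, so 0.8853 = (0.68 + ρ_F + 1.40) / 3.400.
ρ_F = 0.8853·3.400 − 0.68 − 1.40 = 0.930.

0.930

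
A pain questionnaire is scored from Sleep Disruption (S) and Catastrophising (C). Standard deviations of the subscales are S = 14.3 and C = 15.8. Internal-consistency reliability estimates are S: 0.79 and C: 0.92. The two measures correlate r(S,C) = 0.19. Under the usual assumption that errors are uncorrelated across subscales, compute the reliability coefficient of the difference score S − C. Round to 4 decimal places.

Var(S−C) = 14.3² + 15.8² − 2·14.3·15.8·0.19 = 454.13 − 85.8572 = 368.273.
With uncorrelated errors the cross-covariances are all true-score covariance, so they carry over unchanged; only the diagonal terms shrink to ρᵢσᵢ².
True-score variance = [14.3²·0.79 + 15.8²·0.92] − 85.8572 = 391.216 − 85.8572 = 305.359.
Reliability = 305.359 / 368.273 = 0.8292.

0.8292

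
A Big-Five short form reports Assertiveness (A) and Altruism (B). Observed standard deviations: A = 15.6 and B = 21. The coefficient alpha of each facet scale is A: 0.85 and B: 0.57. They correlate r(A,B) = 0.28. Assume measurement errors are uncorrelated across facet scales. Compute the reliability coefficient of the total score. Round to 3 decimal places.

0.739

Var(A+B) = 15.6² + 21² + 2·[15.6·21·0.28] = 684.36 + 183.456 = 867.816.
Because errors are independent across components, Cov(Tᵢ,Tⱼ) = Cov(Xᵢ,Xⱼ); the off-diagonal part of the true-score variance is the same as above.
True-score variance = [15.6²·0.85 + 21²·0.57] + 183.456 = 458.226 + 183.456 = 641.682.
Reliability = 641.682 / 867.816 = 0.739.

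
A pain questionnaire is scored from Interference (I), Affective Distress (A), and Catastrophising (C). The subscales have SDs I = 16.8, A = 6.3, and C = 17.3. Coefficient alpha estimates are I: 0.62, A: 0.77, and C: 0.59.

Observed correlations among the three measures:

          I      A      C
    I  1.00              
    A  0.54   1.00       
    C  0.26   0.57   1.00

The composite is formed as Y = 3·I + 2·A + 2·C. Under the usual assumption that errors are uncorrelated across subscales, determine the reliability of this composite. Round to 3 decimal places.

Var(Y) = 3²·16.8² + 2²·6.3² + 2²·17.3² + 2·[6·16.8·6.3·0.54 + 6·16.8·17.3·0.26 + 4·6.3·17.3·0.57] = 3896.08 + 2089.63 = 5985.71.
Under uncorrelated errors the observed covariances equal the true-score covariances, so only the own-variance terms attenuate.
True-score variance = [3²·16.8²·0.62 + 2²·6.3²·0.77 + 2²·17.3²·0.59] + 2089.63 = 2403.47 + 2089.63 = 4493.1.
Reliability = 4493.1 / 5985.71 = 0.751.

0.751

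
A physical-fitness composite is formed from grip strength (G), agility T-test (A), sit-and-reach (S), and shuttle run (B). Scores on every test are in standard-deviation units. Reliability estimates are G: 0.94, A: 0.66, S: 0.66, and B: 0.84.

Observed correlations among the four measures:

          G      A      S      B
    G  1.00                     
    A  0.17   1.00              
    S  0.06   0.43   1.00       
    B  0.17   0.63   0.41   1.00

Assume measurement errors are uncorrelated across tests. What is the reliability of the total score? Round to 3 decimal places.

Var(G+A+S+B) = 4 + 2·[0.17 + 0.06 + 0.17 + 0.43 + 0.63 + 0.41] = 4 + 3.74 = 7.74.
Because errors are independent across components, Cov(Tᵢ,Tⱼ) = Cov(Xᵢ,Xⱼ); the off-diagonal part of the true-score variance is the same as above.
True-score variance = [0.94 + 0.66 + 0.66 + 0.84] + 3.74 = 3.1 + 3.74 = 6.84.
Reliability = 6.84 / 7.74 = 0.884.

0.884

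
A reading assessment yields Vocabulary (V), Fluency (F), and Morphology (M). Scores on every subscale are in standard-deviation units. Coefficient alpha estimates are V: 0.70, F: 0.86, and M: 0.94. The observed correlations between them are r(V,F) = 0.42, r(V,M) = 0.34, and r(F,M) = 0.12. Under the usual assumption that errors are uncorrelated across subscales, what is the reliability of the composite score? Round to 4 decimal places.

Var(V+F+M) = 3 + 2·[0.42 + 0.34 + 0.12] = 3 + 1.76 = 4.76.
With uncorrelated errors the cross-covariances are all true-score covariance, so they carry over unchanged; only the diagonal terms shrink to ρᵢσᵢ².
True-score variance = [0.70 + 0.86 + 0.94] + 1.76 = 2.5 + 1.76 = 4.26.
Reliability = 4.26 / 4.76 = 0.8950.

0.8950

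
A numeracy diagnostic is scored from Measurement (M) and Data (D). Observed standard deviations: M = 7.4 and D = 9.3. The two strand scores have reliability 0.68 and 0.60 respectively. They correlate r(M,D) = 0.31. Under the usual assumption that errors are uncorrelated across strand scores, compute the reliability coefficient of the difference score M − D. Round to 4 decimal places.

Var(M−D) = 7.4² + 9.3² − 2·7.4·9.3·0.31 = 141.25 − 42.6684 = 98.5816.
Under uncorrelated errors the observed covariances equal the true-score covariances, so only the own-variance terms attenuate.
True-score variance = [7.4²·0.68 + 9.3²·0.60] − 42.6684 = 89.1308 − 42.6684 = 46.4624.
Reliability = 46.4624 / 98.5816 = 0.4713.

0.4713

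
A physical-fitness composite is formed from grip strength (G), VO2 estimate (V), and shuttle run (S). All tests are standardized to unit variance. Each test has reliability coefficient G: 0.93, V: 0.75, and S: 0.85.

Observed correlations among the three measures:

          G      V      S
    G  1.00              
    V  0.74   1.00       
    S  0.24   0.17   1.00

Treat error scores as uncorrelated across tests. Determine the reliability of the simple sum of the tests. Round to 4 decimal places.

0.9113

Var(G+V+S) = 3 + 2·[0.74 + 0.24 + 0.17] = 3 + 2.3 = 5.3.
Because errors are independent across components, Cov(Tᵢ,Tⱼ) = Cov(Xᵢ,Xⱼ); the off-diagonal part of the true-score variance is the same as above.
True-score variance = [0.93 + 0.75 + 0.85] + 2.3 = 2.53 + 2.3 = 4.83.
Reliability = 4.83 / 5.3 = 0.9113.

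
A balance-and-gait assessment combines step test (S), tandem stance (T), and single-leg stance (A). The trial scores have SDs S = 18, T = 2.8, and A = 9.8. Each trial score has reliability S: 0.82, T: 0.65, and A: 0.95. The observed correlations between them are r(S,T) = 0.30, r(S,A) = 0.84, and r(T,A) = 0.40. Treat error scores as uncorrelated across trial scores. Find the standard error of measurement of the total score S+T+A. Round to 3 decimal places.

8.116

Var(total) = 427.88 + 348.544 = 776.424.
True-score variance = 362.014 + 348.544 = 710.558, so reliability = 0.9152.
Error variance = 776.424 − 710.558 = 65.866; SEM = √65.866 = 8.116.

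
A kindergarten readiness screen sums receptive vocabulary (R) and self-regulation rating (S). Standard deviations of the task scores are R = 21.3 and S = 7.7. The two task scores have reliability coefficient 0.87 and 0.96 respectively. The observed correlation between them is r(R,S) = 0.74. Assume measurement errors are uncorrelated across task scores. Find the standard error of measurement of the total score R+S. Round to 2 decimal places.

Var(total) = 512.98 + 242.735 = 755.715.
True-score variance = 451.629 + 242.735 = 694.364, so reliability = 0.9188.
Error variance = 755.715 − 694.364 = 61.3513; SEM = √61.3513 = 7.83.

7.83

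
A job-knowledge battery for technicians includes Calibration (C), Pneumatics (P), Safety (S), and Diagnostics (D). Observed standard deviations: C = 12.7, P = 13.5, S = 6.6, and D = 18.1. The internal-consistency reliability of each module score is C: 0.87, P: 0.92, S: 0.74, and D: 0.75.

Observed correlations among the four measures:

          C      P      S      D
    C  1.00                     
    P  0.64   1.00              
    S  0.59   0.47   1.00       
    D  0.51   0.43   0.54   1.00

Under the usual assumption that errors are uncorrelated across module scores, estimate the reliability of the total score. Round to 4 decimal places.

Var(C+P+S+D) = 12.7² + 13.5² + 6.6² + 18.1² + 2·[12.7·13.5·0.64 + 12.7·6.6·0.59 + 12.7·18.1·0.51 + 13.5·6.6·0.47 + 13.5·18.1·0.43 + 6.6·18.1·0.54] = 714.71 + 975.743 = 1690.45.
Because errors are independent across components, Cov(Tᵢ,Tⱼ) = Cov(Xᵢ,Xⱼ); the off-diagonal part of the true-score variance is the same as above.
True-score variance = [12.7²·0.87 + 13.5²·0.92 + 6.6²·0.74 + 18.1²·0.75] + 975.743 = 585.934 + 975.743 = 1561.68.
Reliability = 1561.68 / 1690.45 = 0.9238.

0.9238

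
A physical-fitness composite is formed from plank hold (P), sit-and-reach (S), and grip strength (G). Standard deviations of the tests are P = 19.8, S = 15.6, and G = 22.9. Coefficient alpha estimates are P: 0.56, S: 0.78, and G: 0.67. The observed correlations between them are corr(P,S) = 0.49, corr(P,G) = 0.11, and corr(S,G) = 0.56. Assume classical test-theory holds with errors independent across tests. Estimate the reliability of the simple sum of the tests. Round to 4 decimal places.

Var(P+S+G) = 19.8² + 15.6² + 22.9² + 2·[19.8·15.6·0.49 + 19.8·22.9·0.11 + 15.6·22.9·0.56] = 1159.81 + 802.564 = 1962.37.
Because errors are independent across components, Cov(Tᵢ,Tⱼ) = Cov(Xᵢ,Xⱼ); the off-diagonal part of the true-score variance is the same as above.
True-score variance = [19.8²·0.56 + 15.6²·0.78 + 22.9²·0.67] + 802.564 = 760.718 + 802.564 = 1563.28.
Reliability = 1563.28 / 1962.37 = 0.7966.

0.7966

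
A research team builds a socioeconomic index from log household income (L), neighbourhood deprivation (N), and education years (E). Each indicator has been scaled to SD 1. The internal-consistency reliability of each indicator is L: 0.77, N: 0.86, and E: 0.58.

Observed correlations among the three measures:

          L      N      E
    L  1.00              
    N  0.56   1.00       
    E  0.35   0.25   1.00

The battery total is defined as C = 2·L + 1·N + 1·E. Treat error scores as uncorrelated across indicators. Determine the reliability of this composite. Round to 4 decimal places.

Var(C) = 2² + 1 + 1 + 2·[2·0.56 + 2·0.35 + 0.25] = 6 + 4.14 = 10.14.
Under uncorrelated errors the observed covariances equal the true-score covariances, so only the own-variance terms attenuate.
True-score variance = [2²·0.77 + 0.86 + 0.58] + 4.14 = 4.52 + 4.14 = 8.66.
Reliability = 8.66 / 10.14 = 0.8540.

0.8540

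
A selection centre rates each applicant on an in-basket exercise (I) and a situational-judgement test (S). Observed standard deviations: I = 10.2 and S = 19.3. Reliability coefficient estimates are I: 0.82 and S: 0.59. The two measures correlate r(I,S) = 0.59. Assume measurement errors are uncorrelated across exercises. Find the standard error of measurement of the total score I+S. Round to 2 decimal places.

Var(total) = 476.53 + 232.295 = 708.825.
True-score variance = 305.082 + 232.295 = 537.377, so reliability = 0.7581.
Error variance = 708.825 − 537.377 = 171.448; SEM = √171.448 = 13.09.

13.09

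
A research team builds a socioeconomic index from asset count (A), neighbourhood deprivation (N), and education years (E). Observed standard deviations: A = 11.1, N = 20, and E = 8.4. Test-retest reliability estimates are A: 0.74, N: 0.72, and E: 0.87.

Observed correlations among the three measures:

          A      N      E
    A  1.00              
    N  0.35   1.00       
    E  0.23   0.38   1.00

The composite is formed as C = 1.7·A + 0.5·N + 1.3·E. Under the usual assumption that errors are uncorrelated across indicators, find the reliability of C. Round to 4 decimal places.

Var(C) = 1.7²·11.1² + 0.5²·20² + 1.3²·8.4² + 2·[0.85·11.1·20·0.35 + 2.21·11.1·8.4·0.23 + 0.65·20·8.4·0.38] = 575.323 + 309.87 = 885.193.
Because errors are independent across components, Cov(Tᵢ,Tⱼ) = Cov(Xᵢ,Xⱼ); the off-diagonal part of the true-score variance is the same as above.
True-score variance = [1.7²·11.1²·0.74 + 0.5²·20²·0.72 + 1.3²·8.4²·0.87] + 309.87 = 439.241 + 309.87 = 749.111.
Reliability = 749.111 / 885.193 = 0.8463.

0.8463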